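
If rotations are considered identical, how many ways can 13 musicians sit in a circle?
Circular: fix one position, arrange the rest. (13-1)! = 479001600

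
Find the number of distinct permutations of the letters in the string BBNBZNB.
7! / (4! × 2! × 1!) = 105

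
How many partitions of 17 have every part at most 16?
Let r_j(i) = number of partitions of i into parts ≤ j, for i = 0..17. r_1(i) = 1 for all i; r_j(i) = r_{j-1}(i) + r_j(i-j). Rows j = 2..16: ≤2: 1 1 2 2 3 3 4 4 5 5 6 6 7 7 8 8 9 9; ≤3: 1 1 2 3 4 5 7 8 10 12 14 16 19 21 24 27 30 33; ≤4: 1 1 2 3 5 6 9 11 15 18 23 27 34 39 47 54 64 72; ≤5: 1 1 2 3 5 7 10 13 18 23 30 37 47 57 70 84 101 119; ≤6: 1 1 2 3 5 7 11 14 20 26 35 44 58 71 90 110 136 163; ≤7: 1 1 2 3 5 7 11 15 21 28 38 49 65 82 105 131 164 201; ≤8: 1 1 2 3 5 7 11 15 22 29 40 52 70 89 116 146 186 230; ≤9: 1 1 2 3 5 7 11 15 22 30 41 54 73 94 123 157 201 252; ≤10: 1 1 2 3 5 7 11 15 22 30 42 55 75 97 128 164 212 267; ≤11: 1 1 2 3 5 7 11 15 22 30 42 56 76 99 131 169 219 278; ≤12: 1 1 2 3 5 7 11 15 22 30 42 56 77 100 133 172 224 285; ≤13: 1 1 2 3 5 7 11 15 22 30 42 56 77 101 134 174 227 290; ≤14: 1 1 2 3 5 7 11 15 22 30 42 56 77 101 135 175 229 293; ≤15: 1 1 2 3 5 7 11 15 22 30 42 56 77 101 135 176 230 295; ≤16: 1 1 2 3 5 7 11 15 22 30 42 56 77 101 135 176 231 296. r_16(17) = 296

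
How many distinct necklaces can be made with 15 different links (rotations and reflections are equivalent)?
(15-1)!/2 = 87178291200/2 = 43589145600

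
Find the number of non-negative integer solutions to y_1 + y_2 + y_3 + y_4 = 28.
C(28+4-1, 4-1) = C(31, 3) = 4495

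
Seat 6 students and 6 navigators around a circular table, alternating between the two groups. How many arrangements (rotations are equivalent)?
Fix one of the students: (6-1)! ways for the remaining students, × 6! ways for the navigators = 120 × 720 = 86400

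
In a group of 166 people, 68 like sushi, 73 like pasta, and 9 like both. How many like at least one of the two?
|A∪B| = |A| + |B| - |A∩B| = 68 + 73 - 9 = 132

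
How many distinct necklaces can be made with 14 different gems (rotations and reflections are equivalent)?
(14-1)!/2 = 6227020800/2 = 3113510400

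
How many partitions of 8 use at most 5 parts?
By conjugation, equals partitions of 8 into parts ≤ 5. Let r_j(i) = number of partitions of i into parts ≤ j, for i = 0..8. r_1(i) = 1 for all i; r_j(i) = r_{j-1}(i) + r_j(i-j). Rows j = 2..5: ≤2: 1 1 2 2 3 3 4 4 5; ≤3: 1 1 2 3 4 5 7 8 10; ≤4: 1 1 2 3 5 6 9 11 15; ≤5: 1 1 2 3 5 7 10 13 18. r_5(8) = 18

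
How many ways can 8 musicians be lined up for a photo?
8! = 40320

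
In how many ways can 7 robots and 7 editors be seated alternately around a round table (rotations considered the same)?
Fix one of the robots: (7-1)! ways for the remaining robots, × 7! ways for the editors = 720 × 5040 = 3628800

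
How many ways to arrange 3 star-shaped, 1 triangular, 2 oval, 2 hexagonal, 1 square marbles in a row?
9! / (3! × 1! × 2! × 2! × 1!) = 15120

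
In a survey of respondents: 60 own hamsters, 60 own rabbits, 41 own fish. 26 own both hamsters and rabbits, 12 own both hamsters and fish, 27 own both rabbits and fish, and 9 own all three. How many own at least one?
|A∪B∪C| = 60+60+41-26-12-27+9 = 105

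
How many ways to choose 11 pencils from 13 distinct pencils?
C(13,11) = 13!/(11!×2!) = 78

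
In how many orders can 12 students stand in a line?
12! = 479001600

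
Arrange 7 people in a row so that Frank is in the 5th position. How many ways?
Fix one position: (7-1)! = 720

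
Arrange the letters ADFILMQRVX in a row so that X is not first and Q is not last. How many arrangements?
By inclusion-exclusion: 10! - 2×(10-1)! + (10-2)! = 3628800 - 725760 + 40320 = 2943360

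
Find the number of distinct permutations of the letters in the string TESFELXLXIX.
11! / (3! × 1! × 1! × 2! × 2! × 1! × 1!) = 1663200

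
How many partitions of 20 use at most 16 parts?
By conjugation, equals partitions of 20 into parts ≤ 16. Let r_j(i) = number of partitions of i into parts ≤ j, for i = 0..20. r_1(i) = 1 for all i; r_j(i) = r_{j-1}(i) + r_j(i-j). Rows j = 2..16: ≤2: 1 1 2 2 3 3 4 4 5 5 6 6 7 7 8 8 9 9 10 10 11; ≤3: 1 1 2 3 4 5 7 8 10 12 14 16 19 21 24 27 30 33 37 40 44; ≤4: 1 1 2 3 5 6 9 11 15 18 23 27 34 39 47 54 64 72 84 94 108; ≤5: 1 1 2 3 5 7 10 13 18 23 30 37 47 57 70 84 101 119 141 164 192; ≤6: 1 1 2 3 5 7 11 14 20 26 35 44 58 71 90 110 136 163 199 235 282; ≤7: 1 1 2 3 5 7 11 15 21 28 38 49 65 82 105 131 164 201 248 300 364; ≤8: 1 1 2 3 5 7 11 15 22 29 40 52 70 89 116 146 186 230 288 352 434; ≤9: 1 1 2 3 5 7 11 15 22 30 41 54 73 94 123 157 201 252 318 393 488; ≤10: 1 1 2 3 5 7 11 15 22 30 42 55 75 97 128 164 212 267 340 423 530; ≤11: 1 1 2 3 5 7 11 15 22 30 42 56 76 99 131 169 219 278 355 445 560; ≤12: 1 1 2 3 5 7 11 15 22 30 42 56 77 100 133 172 224 285 366 460 582; ≤13: 1 1 2 3 5 7 11 15 22 30 42 56 77 101 134 174 227 290 373 471 597; ≤14: 1 1 2 3 5 7 11 15 22 30 42 56 77 101 135 175 229 293 378 478 608; ≤15: 1 1 2 3 5 7 11 15 22 30 42 56 77 101 135 176 230 295 381 483 615; ≤16: 1 1 2 3 5 7 11 15 22 30 42 56 77 101 135 176 231 296 383 486 620. r_16(20) = 620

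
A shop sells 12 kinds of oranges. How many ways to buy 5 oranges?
C(5+12-1, 12-1) = C(16, 11) = 4368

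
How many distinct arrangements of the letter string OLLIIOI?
7! / (2! × 2! × 3!) = 210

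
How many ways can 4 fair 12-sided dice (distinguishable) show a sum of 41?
Coefficient of x^41 in (x + x² + ... + x^12)^4. By inclusion-exclusion on dice exceeding 12: Σ_j (-1)^j C(4,j)·C(41-1-12j, 3) = C(4,0)·C(40,3) - C(4,1)·C(28,3) + C(4,2)·C(16,3) - C(4,3)·C(4,3) = 1·9880 - 4·3276 + 6·560 - 4·4 = 120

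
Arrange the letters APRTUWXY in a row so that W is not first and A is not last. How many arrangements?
By inclusion-exclusion: 8! - 2×(8-1)! + (8-2)! = 40320 - 10080 + 720 = 30960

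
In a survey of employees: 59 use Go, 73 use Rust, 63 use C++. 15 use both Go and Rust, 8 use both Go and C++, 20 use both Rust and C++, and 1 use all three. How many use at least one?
|A∪B∪C| = 59+73+63-15-8-20+1 = 153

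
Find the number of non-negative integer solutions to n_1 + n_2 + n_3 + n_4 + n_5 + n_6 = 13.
C(13+6-1, 6-1) = C(18, 5) = 8568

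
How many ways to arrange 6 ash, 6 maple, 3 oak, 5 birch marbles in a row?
20! / (6! × 6! × 3! × 5!) = 6518191680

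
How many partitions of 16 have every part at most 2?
Let r_j(i) = number of partitions of i into parts ≤ j, for i = 0..16. r_1(i) = 1 for all i; r_j(i) = r_{j-1}(i) + r_j(i-j). Rows j = 2..2: ≤2: 1 1 2 2 3 3 4 4 5 5 6 6 7 7 8 8 9. r_2(16) = 9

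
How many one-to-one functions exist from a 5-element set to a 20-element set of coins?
P(20,5) = 20!/(20-5)! = 1860480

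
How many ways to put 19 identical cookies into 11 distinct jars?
C(19+11-1, 11-1) = C(29, 10) = 20030010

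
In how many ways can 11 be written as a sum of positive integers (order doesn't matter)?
Pentagonal recurrence p(n) = p(n-1) + p(n-2) - p(n-5) - p(n-7) + p(n-12) + p(n-15) - ... gives p(0..10) = 1, 1, 2, 3, 5, 7, 11, 15, 22, 30, 42. p(11) = p(10) + p(9) - p(6) - p(4) = 42 + 30 - 11 - 5 = 56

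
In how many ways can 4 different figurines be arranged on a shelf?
4! = 24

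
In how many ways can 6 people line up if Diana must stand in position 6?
Fix one position: (6-1)! = 120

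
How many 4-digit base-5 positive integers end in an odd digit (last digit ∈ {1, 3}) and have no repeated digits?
Last∈{1,3}. Last=0: 0. Last nonzero: 2×3×P(3,2) = 36. Total = 36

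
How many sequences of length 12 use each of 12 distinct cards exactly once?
12! = 479001600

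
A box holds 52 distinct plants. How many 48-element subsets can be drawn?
C(52,48) = 52!/(48!×4!) = 270725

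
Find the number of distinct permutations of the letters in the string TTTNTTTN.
8! / (2! × 6!) = 28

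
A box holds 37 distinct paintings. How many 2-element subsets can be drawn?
C(37,2) = 37!/(2!×35!) = 666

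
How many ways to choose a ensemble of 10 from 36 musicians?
C(36,10) = 36!/(10!×26!) = 254186856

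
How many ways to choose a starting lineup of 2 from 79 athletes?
C(79,2) = 79!/(2!×77!) = 3081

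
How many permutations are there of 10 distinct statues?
10! = 3628800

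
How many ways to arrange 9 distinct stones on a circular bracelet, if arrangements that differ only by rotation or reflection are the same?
(9-1)!/2 = 40320/2 = 20160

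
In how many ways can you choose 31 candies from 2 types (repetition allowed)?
C(31+2-1, 2-1) = C(32, 1) = 32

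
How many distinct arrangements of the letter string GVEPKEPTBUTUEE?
14! / (2! × 1! × 1! × 4! × 2! × 1! × 2! × 1!) = 454053600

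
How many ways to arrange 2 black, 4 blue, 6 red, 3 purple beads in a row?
15! / (2! × 4! × 6! × 3!) = 6306300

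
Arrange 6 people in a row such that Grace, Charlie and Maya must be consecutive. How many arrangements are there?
Treat the 3 as one block: (6-3+1)! × 3! = 24 × 6 = 144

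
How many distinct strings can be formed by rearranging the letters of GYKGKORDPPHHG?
13! / (1! × 3! × 1! × 1! × 2! × 1! × 2! × 2!) = 129729600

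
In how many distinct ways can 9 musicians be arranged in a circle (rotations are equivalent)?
Circular: fix one position, arrange the rest. (9-1)! = 40320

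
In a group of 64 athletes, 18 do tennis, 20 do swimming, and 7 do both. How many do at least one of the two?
|A∪B| = |A| + |B| - |A∩B| = 18 + 20 - 7 = 31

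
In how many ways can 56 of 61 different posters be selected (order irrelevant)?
C(61,56) = 61!/(56!×5!) = 5949147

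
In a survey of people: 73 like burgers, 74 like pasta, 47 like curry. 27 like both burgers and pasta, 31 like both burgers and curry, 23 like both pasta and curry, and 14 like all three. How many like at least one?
|A∪B∪C| = 73+74+47-27-31-23+14 = 127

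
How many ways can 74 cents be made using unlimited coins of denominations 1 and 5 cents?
Coefficient of x^74 in 1/(1-x^1) · 1/(1-x^5). Use j coins of 5 for j = 0..⌊74/5⌋ = 14, the rest in 1s: 14 + 1 = 15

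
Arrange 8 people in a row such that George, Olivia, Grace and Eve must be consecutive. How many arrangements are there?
Treat the 4 as one block: (8-4+1)! × 4! = 120 × 24 = 2880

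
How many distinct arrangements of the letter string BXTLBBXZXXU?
11! / (1! × 1! × 1! × 4! × 1! × 3!) = 277200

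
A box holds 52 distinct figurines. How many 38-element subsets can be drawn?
C(52,38) = 52!/(38!×14!) = 1768966344600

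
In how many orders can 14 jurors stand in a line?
14! = 87178291200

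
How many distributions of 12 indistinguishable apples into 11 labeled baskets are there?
C(12+11-1, 11-1) = C(22, 10) = 646646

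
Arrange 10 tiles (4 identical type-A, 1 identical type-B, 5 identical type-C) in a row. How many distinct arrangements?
10! / (4! × 1! × 5!) = 1260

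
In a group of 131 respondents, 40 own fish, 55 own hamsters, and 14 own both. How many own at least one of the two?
|A∪B| = |A| + |B| - |A∩B| = 40 + 55 - 14 = 81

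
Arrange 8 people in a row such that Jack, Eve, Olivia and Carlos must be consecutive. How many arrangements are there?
Treat the 4 as one block: (8-4+1)! × 4! = 120 × 24 = 2880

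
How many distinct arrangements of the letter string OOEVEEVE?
8! / (4! × 2! × 2!) = 420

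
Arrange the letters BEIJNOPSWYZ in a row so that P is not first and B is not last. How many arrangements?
By inclusion-exclusion: 11! - 2×(11-1)! + (11-2)! = 39916800 - 7257600 + 362880 = 33022080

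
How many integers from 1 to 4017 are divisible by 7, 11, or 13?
⌊4017/7⌋+⌊4017/11⌋+⌊4017/13⌋ - ⌊4017/77⌋-⌊4017/91⌋-⌊4017/143⌋ + ⌊4017/1001⌋ = 573+365+309 - 52-44-28 + 4 = 1127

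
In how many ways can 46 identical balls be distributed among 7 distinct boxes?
C(46+7-1, 7-1) = C(52, 6) = 20358520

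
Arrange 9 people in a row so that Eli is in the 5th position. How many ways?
Fix one position: (9-1)! = 40320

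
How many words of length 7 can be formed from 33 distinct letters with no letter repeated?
P(33,7) = 33!/(33-7)! = 21531121920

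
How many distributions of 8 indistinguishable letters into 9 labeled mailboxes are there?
C(8+9-1, 9-1) = C(16, 8) = 12870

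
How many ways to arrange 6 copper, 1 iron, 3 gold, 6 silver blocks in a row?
16! / (6! × 1! × 3! × 6!) = 6726720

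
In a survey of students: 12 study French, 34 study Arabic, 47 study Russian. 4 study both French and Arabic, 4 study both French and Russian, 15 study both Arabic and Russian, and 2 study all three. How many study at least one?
|A∪B∪C| = 12+34+47-4-4-15+2 = 72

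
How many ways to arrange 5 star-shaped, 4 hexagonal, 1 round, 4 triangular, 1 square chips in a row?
15! / (5! × 4! × 1! × 4! × 1!) = 18918900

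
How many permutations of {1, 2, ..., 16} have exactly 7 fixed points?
Choose the 7 fixed points C(16,7) = 11440, derange the rest: !9 = Σ_{j=0}^{9} (-1)^j·9!/j! = 362880 - 362880 + 181440 - 60480 + 15120 - 3024 + 504 - 72 + 9 - 1 = 133496. Product = 11440 × 133496 = 1527194240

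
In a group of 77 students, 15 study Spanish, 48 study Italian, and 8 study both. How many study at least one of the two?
|A∪B| = |A| + |B| - |A∩B| = 15 + 48 - 8 = 55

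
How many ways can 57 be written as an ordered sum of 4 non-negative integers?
C(57+4-1, 4-1) = C(60, 3) = 34220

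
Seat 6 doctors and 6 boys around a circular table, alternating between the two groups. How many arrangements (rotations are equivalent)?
Fix one of the doctors: (6-1)! ways for the remaining doctors, × 6! ways for the boys = 120 × 720 = 86400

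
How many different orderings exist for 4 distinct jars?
4! = 24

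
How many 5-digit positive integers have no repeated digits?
First digit: 9 choices (nonzero). Then descending: 9 × 9 × 8 × 7 × 6 = 27216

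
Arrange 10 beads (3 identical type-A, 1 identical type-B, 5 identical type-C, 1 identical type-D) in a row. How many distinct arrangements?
10! / (3! × 1! × 5! × 1!) = 5040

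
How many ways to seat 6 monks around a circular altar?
Circular: fix one position, arrange the rest. (6-1)! = 120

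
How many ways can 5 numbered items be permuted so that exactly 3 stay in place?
Choose the 3 fixed points C(5,3) = 10, derange the rest: !2 = Σ_{j=0}^{2} (-1)^j·2!/j! = 2 - 2 + 1 = 1. Product = 10 × 1 = 10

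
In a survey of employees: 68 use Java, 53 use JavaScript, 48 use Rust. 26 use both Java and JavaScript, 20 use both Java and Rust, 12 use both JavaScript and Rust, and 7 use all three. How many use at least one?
|A∪B∪C| = 68+53+48-26-20-12+7 = 118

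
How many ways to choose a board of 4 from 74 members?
C(74,4) = 74!/(4!×70!) = 1150626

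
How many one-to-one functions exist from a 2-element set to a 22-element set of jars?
P(22,2) = 22!/(22-2)! = 462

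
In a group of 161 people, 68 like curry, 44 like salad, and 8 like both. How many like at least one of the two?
|A∪B| = |A| + |B| - |A∩B| = 68 + 44 - 8 = 104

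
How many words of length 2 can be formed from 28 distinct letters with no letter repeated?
P(28,2) = 28!/(28-2)! = 756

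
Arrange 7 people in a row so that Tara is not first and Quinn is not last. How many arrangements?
By inclusion-exclusion: 7! - 2×(7-1)! + (7-2)! = 5040 - 1440 + 120 = 3720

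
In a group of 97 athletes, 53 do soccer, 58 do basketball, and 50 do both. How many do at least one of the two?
|A∪B| = |A| + |B| - |A∩B| = 53 + 58 - 50 = 61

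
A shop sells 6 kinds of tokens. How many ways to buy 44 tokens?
C(44+6-1, 6-1) = C(49, 5) = 1906884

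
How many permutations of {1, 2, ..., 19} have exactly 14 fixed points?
Choose the 14 fixed points C(19,14) = 11628, derange the rest: !5 = Σ_{j=0}^{5} (-1)^j·5!/j! = 120 - 120 + 60 - 20 + 5 - 1 = 44. Product = 11628 × 44 = 511632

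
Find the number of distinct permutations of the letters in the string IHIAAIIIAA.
10! / (1! × 5! × 4!) = 1260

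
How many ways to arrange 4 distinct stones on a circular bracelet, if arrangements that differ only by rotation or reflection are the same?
(4-1)!/2 = 6/2 = 3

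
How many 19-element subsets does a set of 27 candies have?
C(27,19) = 27!/(19!×8!) = 2220075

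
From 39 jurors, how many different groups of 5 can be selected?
C(39,5) = 39!/(5!×34!) = 575757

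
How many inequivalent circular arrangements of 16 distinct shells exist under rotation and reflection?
(16-1)!/2 = 1307674368000/2 = 653837184000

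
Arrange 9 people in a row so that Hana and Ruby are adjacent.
Treat as block: (9-1)! × 2! = 40320 × 2 = 80640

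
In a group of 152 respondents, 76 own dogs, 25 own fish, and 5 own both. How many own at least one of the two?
|A∪B| = |A| + |B| - |A∩B| = 76 + 25 - 5 = 96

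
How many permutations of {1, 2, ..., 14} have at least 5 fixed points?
Exactly j fixed points: C(14,j)·!(14-j); sum over j ≥ 5 (derangement numbers via !m = (m-1)·(!(m-1) + !(m-2)): !0..!9 = 1, 0, 1, 2, 9, 44, 265, 1854, 14833, 133496). Σ_{j=5}^{14} C(14,j)·!(14-j) = C(14,5)·!9 + C(14,6)·!8 + C(14,7)·!7 + C(14,8)·!6 + C(14,9)·!5 + C(14,10)·!4 + C(14,11)·!3 + C(14,12)·!2 + C(14,13)·!1 + C(14,14)·!0 = 2002·133496 + 3003·14833 + 3432·1854 + 3003·265 + 2002·44 + 1001·9 + 364·2 + 91·1 + 14·0 + 1·1 = 319059131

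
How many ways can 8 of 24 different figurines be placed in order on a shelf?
P(24,8) = 24!/(24-8)! = 29654190720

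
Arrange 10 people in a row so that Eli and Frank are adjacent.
Treat as block: (10-1)! × 2! = 362880 × 2 = 725760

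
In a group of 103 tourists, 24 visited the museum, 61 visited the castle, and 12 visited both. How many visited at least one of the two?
|A∪B| = |A| + |B| - |A∩B| = 24 + 61 - 12 = 73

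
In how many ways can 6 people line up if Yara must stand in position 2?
Fix one position: (6-1)! = 120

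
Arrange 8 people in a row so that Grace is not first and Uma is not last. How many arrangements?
By inclusion-exclusion: 8! - 2×(8-1)! + (8-2)! = 40320 - 10080 + 720 = 30960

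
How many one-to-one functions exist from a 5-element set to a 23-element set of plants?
P(23,5) = 23!/(23-5)! = 4037880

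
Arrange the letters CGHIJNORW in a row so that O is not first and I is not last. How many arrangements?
By inclusion-exclusion: 9! - 2×(9-1)! + (9-2)! = 362880 - 80640 + 5040 = 287280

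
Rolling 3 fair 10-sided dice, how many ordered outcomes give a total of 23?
Coefficient of x^23 in (x + x² + ... + x^10)^3. By inclusion-exclusion on dice exceeding 10: Σ_j (-1)^j C(3,j)·C(23-1-10j, 2) = C(3,0)·C(22,2) - C(3,1)·C(12,2) + C(3,2)·C(2,2) = 1·231 - 3·66 + 3·1 = 36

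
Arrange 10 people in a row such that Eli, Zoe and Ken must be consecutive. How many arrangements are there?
Treat the 3 as one block: (10-3+1)! × 3! = 40320 × 6 = 241920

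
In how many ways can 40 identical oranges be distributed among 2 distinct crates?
C(40+2-1, 2-1) = C(41, 1) = 41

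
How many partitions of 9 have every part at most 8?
Let r_j(i) = number of partitions of i into parts ≤ j, for i = 0..9. r_1(i) = 1 for all i; r_j(i) = r_{j-1}(i) + r_j(i-j). Rows j = 2..8: ≤2: 1 1 2 2 3 3 4 4 5 5; ≤3: 1 1 2 3 4 5 7 8 10 12; ≤4: 1 1 2 3 5 6 9 11 15 18; ≤5: 1 1 2 3 5 7 10 13 18 23; ≤6: 1 1 2 3 5 7 11 14 20 26; ≤7: 1 1 2 3 5 7 11 15 21 28; ≤8: 1 1 2 3 5 7 11 15 22 29. r_8(9) = 29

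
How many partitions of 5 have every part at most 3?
Let r_j(i) = number of partitions of i into parts ≤ j, for i = 0..5. r_1(i) = 1 for all i; r_j(i) = r_{j-1}(i) + r_j(i-j). Rows j = 2..3: ≤2: 1 1 2 2 3 3; ≤3: 1 1 2 3 4 5. r_3(5) = 5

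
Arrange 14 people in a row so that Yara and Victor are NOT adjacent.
Total - adjacent = 14! - (14-1)!×2 = 87178291200 - 12454041600 = 74724249600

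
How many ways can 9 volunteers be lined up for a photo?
9! = 362880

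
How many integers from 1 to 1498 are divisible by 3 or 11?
⌊1498/3⌋ + ⌊1498/11⌋ - ⌊1498/33⌋ = 499 + 136 - 45 = 590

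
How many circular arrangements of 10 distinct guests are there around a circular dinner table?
Circular: fix one position, arrange the rest. (10-1)! = 362880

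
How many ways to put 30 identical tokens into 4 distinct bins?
C(30+4-1, 4-1) = C(33, 3) = 5456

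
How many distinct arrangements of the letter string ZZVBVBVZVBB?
11! / (3! × 4! × 4!) = 11550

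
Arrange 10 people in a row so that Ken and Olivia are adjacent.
Treat as block: (10-1)! × 2! = 362880 × 2 = 725760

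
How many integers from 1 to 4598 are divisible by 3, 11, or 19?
⌊4598/3⌋+⌊4598/11⌋+⌊4598/19⌋ - ⌊4598/33⌋-⌊4598/57⌋-⌊4598/209⌋ + ⌊4598/627⌋ = 1532+418+242 - 139-80-22 + 7 = 1958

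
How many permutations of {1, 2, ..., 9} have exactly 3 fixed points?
Choose the 3 fixed points C(9,3) = 84, derange the rest: !6 = Σ_{j=0}^{6} (-1)^j·6!/j! = 720 - 720 + 360 - 120 + 30 - 6 + 1 = 265. Product = 84 × 265 = 22260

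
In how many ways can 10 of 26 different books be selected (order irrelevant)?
C(26,10) = 26!/(10!×16!) = 5311735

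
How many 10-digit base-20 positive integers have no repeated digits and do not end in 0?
Last digit: 19 nonzero choices. First digit: 18 (nonzero, ≠last). Middle 8: P(18,8) = 1764322560. Total = 603398315520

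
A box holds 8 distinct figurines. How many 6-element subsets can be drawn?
C(8,6) = 8!/(6!×2!) = 28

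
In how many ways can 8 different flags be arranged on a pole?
8! = 40320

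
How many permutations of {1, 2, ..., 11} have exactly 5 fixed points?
Choose the 5 fixed points C(11,5) = 462, derange the rest: !6 = Σ_{j=0}^{6} (-1)^j·6!/j! = 720 - 720 + 360 - 120 + 30 - 6 + 1 = 265. Product = 462 × 265 = 122430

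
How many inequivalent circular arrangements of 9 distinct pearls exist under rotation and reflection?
(9-1)!/2 = 40320/2 = 20160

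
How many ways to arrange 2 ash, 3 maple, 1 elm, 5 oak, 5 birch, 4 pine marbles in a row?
20! / (2! × 3! × 1! × 5! × 5! × 4!) = 586637251200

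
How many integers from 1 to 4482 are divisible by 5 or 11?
⌊4482/5⌋ + ⌊4482/11⌋ - ⌊4482/55⌋ = 896 + 407 - 81 = 1222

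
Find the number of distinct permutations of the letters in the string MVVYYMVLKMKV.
12! / (4! × 3! × 2! × 1! × 2!) = 831600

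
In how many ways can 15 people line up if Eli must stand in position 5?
Fix one position: (15-1)! = 87178291200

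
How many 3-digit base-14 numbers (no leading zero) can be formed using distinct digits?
First digit: 13 choices (nonzero). Then descending: 13 × 13 × 12 = 2028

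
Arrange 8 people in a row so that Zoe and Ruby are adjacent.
Treat as block: (8-1)! × 2! = 5040 × 2 = 10080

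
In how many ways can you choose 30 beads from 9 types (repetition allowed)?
C(30+9-1, 9-1) = C(38, 8) = 48903492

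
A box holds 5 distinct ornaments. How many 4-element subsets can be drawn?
C(5,4) = 5!/(4!×1!) = 5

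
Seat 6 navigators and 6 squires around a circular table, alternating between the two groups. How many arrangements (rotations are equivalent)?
Fix one of the navigators: (6-1)! ways for the remaining navigators, × 6! ways for the squires = 120 × 720 = 86400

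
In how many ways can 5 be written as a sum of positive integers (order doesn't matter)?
Pentagonal recurrence p(n) = p(n-1) + p(n-2) - p(n-5) - p(n-7) + p(n-12) + p(n-15) - ... gives p(0..4) = 1, 1, 2, 3, 5. p(5) = p(4) + p(3) - p(0) = 5 + 3 - 1 = 7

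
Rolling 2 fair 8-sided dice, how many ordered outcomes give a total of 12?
Coefficient of x^12 in (x + x² + ... + x^8)^2. By inclusion-exclusion on dice exceeding 8: Σ_j (-1)^j C(2,j)·C(12-1-8j, 1) = C(2,0)·C(11,1) - C(2,1)·C(3,1) = 1·11 - 2·3 = 5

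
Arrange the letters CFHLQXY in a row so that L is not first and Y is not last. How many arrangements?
By inclusion-exclusion: 7! - 2×(7-1)! + (7-2)! = 5040 - 1440 + 120 = 3720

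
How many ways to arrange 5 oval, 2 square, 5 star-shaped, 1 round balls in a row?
13! / (5! × 2! × 5! × 1!) = 216216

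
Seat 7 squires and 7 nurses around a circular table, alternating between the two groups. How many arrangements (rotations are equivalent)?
Fix one of the squires: (7-1)! ways for the remaining squires, × 7! ways for the nurses = 720 × 5040 = 3628800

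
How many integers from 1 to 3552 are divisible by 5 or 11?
⌊3552/5⌋ + ⌊3552/11⌋ - ⌊3552/55⌋ = 710 + 322 - 64 = 968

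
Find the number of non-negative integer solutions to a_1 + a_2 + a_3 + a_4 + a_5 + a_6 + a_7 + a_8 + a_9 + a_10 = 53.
C(53+10-1, 10-1) = C(62, 9) = 20286591270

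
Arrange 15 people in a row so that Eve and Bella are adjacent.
Treat as block: (15-1)! × 2! = 87178291200 × 2 = 174356582400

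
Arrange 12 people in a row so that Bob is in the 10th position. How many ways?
Fix one position: (12-1)! = 39916800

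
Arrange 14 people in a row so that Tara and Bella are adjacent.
Treat as block: (14-1)! × 2! = 6227020800 × 2 = 12454041600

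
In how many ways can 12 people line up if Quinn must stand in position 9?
Fix one position: (12-1)! = 39916800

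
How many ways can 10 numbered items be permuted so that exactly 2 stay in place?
Choose the 2 fixed points C(10,2) = 45, derange the rest: !8 = Σ_{j=0}^{8} (-1)^j·8!/j! = 40320 - 40320 + 20160 - 6720 + 1680 - 336 + 56 - 8 + 1 = 14833. Product = 45 × 14833 = 667485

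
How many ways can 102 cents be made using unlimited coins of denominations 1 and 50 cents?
Coefficient of x^102 in 1/(1-x^1) · 1/(1-x^50). Use j coins of 50 for j = 0..⌊102/50⌋ = 2, the rest in 1s: 2 + 1 = 3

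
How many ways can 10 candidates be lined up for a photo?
10! = 3628800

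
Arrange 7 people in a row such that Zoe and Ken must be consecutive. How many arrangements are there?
Treat the 2 as one block: (7-2+1)! × 2! = 720 × 2 = 1440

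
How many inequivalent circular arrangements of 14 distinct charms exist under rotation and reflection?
(14-1)!/2 = 6227020800/2 = 3113510400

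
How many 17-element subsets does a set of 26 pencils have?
C(26,17) = 26!/(17!×9!) = 3124550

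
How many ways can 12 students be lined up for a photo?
12! = 479001600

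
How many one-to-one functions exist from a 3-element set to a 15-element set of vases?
P(15,3) = 15!/(15-3)! = 2730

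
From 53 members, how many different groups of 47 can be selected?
C(53,47) = 53!/(47!×6!) = 22957480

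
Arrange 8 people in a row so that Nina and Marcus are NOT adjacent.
Total - adjacent = 8! - (8-1)!×2 = 40320 - 10080 = 30240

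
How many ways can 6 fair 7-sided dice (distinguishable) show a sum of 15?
Coefficient of x^15 in (x + x² + ... + x^7)^6. By inclusion-exclusion on dice exceeding 7: Σ_j (-1)^j C(6,j)·C(15-1-7j, 5) = C(6,0)·C(14,5) - C(6,1)·C(7,5) = 1·2002 - 6·21 = 1876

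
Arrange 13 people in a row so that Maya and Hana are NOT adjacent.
Total - adjacent = 13! - (13-1)!×2 = 6227020800 - 958003200 = 5269017600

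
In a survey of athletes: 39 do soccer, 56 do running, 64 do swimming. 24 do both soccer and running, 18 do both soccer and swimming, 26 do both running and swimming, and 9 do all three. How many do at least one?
|A∪B∪C| = 39+56+64-24-18-26+9 = 100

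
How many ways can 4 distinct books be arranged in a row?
4! = 24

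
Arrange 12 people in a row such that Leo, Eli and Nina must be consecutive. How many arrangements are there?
Treat the 3 as one block: (12-3+1)! × 3! = 3628800 × 6 = 21772800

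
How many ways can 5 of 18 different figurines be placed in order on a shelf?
P(18,5) = 18!/(18-5)! = 1028160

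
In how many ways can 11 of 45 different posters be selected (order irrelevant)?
C(45,11) = 45!/(11!×34!) = 10150595910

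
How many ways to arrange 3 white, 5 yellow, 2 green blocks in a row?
10! / (3! × 5! × 2!) = 2520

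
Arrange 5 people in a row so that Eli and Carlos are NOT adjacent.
Total - adjacent = 5! - (5-1)!×2 = 120 - 48 = 72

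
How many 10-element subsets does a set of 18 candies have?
C(18,10) = 18!/(10!×8!) = 43758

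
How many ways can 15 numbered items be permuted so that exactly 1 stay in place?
Choose the 1 fixed point C(15,1) = 15, derange the rest: !14 = Σ_{j=0}^{14} (-1)^j·14!/j! = 87178291200 - 87178291200 + 43589145600 - 14529715200 + 3632428800 - 726485760 + 121080960 - 17297280 + 2162160 - 240240 + 24024 - 2184 + 182 - 14 + 1 = 32071101049. Product = 15 × 32071101049 = 481066515735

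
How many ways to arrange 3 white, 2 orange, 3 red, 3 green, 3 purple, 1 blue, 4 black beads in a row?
19! / (3! × 2! × 3! × 3! × 3! × 1! × 4!) = 1955457504000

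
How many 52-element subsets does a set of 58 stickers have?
C(58,52) = 58!/(52!×6!) = 40475358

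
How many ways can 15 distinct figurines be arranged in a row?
15! = 1307674368000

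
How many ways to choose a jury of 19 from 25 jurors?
C(25,19) = 25!/(19!×6!) = 177100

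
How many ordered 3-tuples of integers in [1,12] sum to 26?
Coefficient of x^26 in (x + x² + ... + x^12)^3. By inclusion-exclusion on dice exceeding 12: Σ_j (-1)^j C(3,j)·C(26-1-12j, 2) = C(3,0)·C(25,2) - C(3,1)·C(13,2) = 1·300 - 3·78 = 66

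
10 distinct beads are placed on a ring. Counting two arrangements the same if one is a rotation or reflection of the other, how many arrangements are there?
(10-1)!/2 = 362880/2 = 181440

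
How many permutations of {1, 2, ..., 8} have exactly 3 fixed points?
Choose the 3 fixed points C(8,3) = 56, derange the rest: !5 = Σ_{j=0}^{5} (-1)^j·5!/j! = 120 - 120 + 60 - 20 + 5 - 1 = 44. Product = 56 × 44 = 2464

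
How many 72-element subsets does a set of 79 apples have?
C(79,72) = 79!/(72!×7!) = 2898753715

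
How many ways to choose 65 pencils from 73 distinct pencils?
C(73,65) = 73!/(65!×8!) = 13442126049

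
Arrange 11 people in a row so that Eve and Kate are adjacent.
Treat as block: (11-1)! × 2! = 3628800 × 2 = 7257600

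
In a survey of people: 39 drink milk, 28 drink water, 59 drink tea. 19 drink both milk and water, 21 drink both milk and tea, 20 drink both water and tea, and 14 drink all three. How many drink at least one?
|A∪B∪C| = 39+28+59-19-21-20+14 = 80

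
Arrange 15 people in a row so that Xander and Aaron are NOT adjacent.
Total - adjacent = 15! - (15-1)!×2 = 1307674368000 - 174356582400 = 1133317785600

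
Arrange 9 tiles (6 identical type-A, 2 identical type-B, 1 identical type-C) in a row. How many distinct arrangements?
9! / (6! × 2! × 1!) = 252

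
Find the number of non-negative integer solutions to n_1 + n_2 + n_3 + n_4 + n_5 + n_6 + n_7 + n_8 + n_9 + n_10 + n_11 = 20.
C(20+11-1, 11-1) = C(30, 10) = 30045015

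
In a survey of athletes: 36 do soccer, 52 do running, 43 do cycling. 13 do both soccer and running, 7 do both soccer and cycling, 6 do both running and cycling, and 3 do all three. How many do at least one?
|A∪B∪C| = 36+52+43-13-7-6+3 = 108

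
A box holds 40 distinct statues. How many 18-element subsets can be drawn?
C(40,18) = 40!/(18!×22!) = 113380261800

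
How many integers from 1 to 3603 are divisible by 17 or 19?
⌊3603/17⌋ + ⌊3603/19⌋ - ⌊3603/323⌋ = 211 + 189 - 11 = 389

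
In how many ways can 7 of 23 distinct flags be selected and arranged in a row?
P(23,7) = 23!/(23-7)! = 1235591280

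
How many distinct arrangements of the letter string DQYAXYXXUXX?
11! / (1! × 1! × 1! × 5! × 2! × 1!) = 166320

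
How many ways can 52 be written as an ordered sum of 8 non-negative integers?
C(52+8-1, 8-1) = C(59, 7) = 341149446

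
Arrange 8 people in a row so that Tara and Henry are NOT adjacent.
Total - adjacent = 8! - (8-1)!×2 = 40320 - 10080 = 30240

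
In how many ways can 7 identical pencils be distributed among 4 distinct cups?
C(7+4-1, 4-1) = C(10, 3) = 120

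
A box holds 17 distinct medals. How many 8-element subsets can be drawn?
C(17,8) = 17!/(8!×9!) = 24310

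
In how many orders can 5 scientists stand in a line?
5! = 120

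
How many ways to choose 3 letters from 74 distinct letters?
C(74,3) = 74!/(3!×71!) = 64824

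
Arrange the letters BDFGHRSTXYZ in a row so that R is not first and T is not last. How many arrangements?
By inclusion-exclusion: 11! - 2×(11-1)! + (11-2)! = 39916800 - 7257600 + 362880 = 33022080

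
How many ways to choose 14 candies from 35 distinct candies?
C(35,14) = 35!/(14!×21!) = 2319959400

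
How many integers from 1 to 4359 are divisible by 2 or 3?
⌊4359/2⌋ + ⌊4359/3⌋ - ⌊4359/6⌋ = 2179 + 1453 - 726 = 2906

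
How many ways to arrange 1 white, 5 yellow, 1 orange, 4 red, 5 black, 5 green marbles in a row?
21! / (1! × 5! × 1! × 4! × 5! × 5!) = 1231938227520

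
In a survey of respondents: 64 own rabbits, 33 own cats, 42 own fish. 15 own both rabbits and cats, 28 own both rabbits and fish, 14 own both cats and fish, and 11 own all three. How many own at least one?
|A∪B∪C| = 64+33+42-15-28-14+11 = 93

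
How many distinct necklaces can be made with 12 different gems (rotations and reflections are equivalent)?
(12-1)!/2 = 39916800/2 = 19958400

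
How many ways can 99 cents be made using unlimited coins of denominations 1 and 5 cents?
Coefficient of x^99 in 1/(1-x^1) · 1/(1-x^5). Use j coins of 5 for j = 0..⌊99/5⌋ = 19, the rest in 1s: 19 + 1 = 20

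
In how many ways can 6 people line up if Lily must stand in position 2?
Fix one position: (6-1)! = 120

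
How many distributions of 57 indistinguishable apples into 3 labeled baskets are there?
C(57+3-1, 3-1) = C(59, 2) = 1711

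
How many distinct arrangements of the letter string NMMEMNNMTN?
10! / (4! × 1! × 4! × 1!) = 6300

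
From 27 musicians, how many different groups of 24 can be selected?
C(27,24) = 27!/(24!×3!) = 2925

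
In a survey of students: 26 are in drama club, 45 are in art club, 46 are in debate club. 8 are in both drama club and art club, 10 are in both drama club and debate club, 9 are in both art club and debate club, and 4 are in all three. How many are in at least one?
|A∪B∪C| = 26+45+46-8-10-9+4 = 94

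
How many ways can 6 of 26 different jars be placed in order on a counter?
P(26,6) = 26!/(26-6)! = 165765600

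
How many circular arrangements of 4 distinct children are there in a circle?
Circular: fix one position, arrange the rest. (4-1)! = 6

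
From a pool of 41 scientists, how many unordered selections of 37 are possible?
C(41,37) = 41!/(37!×4!) = 101270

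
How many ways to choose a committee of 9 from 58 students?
C(58,9) = 58!/(9!×49!) = 10648873950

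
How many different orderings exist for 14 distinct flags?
14! = 87178291200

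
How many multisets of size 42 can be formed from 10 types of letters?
C(42+10-1, 10-1) = C(51, 9) = 3042312350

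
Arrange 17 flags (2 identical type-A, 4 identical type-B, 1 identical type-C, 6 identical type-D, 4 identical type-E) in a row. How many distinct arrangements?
17! / (2! × 4! × 1! × 6! × 4!) = 428828400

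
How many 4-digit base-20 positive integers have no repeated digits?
First digit: 19 choices (nonzero). Then descending: 19 × 19 × 18 × 17 = 110466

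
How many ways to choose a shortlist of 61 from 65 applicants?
C(65,61) = 65!/(61!×4!) = 677040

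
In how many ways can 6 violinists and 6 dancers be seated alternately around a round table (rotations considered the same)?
Fix one of the violinists: (6-1)! ways for the remaining violinists, × 6! ways for the dancers = 120 × 720 = 86400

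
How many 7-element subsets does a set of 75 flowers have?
C(75,7) = 75!/(7!×68!) = 1984829850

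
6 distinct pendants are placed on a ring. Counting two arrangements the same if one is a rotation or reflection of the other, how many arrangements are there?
(6-1)!/2 = 120/2 = 60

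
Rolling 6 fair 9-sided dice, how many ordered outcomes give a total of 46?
Coefficient of x^46 in (x + x² + ... + x^9)^6. By inclusion-exclusion on dice exceeding 9: Σ_j (-1)^j C(6,j)·C(46-1-9j, 5) = C(6,0)·C(45,5) - C(6,1)·C(36,5) + C(6,2)·C(27,5) - C(6,3)·C(18,5) + C(6,4)·C(9,5) = 1·1221759 - 6·376992 + 15·80730 - 20·8568 + 15·126 = 1287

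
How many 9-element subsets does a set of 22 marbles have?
C(22,9) = 22!/(9!×13!) = 497420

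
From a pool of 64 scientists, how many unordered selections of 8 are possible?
C(64,8) = 64!/(8!×56!) = 4426165368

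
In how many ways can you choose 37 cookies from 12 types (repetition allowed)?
C(37+12-1, 12-1) = C(48, 11) = 22595200368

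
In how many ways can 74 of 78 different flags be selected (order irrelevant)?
C(78,74) = 78!/(74!×4!) = 1426425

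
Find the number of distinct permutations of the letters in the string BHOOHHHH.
8! / (1! × 5! × 2!) = 168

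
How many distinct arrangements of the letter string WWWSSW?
6! / (4! × 2!) = 15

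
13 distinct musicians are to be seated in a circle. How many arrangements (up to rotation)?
Circular: fix one position, arrange the rest. (13-1)! = 479001600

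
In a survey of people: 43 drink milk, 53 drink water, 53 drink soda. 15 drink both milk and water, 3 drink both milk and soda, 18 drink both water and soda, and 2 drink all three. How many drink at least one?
|A∪B∪C| = 43+53+53-15-3-18+2 = 115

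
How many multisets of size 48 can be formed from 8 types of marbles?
C(48+8-1, 8-1) = C(55, 7) = 202927725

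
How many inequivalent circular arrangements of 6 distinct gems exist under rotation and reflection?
(6-1)!/2 = 120/2 = 60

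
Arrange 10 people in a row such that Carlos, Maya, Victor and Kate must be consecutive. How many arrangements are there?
Treat the 4 as one block: (10-4+1)! × 4! = 5040 × 24 = 120960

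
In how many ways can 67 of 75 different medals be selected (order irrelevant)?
C(75,67) = 75!/(67!×8!) = 16871053725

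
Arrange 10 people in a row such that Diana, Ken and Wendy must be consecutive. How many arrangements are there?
Treat the 3 as one block: (10-3+1)! × 3! = 40320 × 6 = 241920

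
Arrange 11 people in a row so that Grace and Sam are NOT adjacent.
Total - adjacent = 11! - (11-1)!×2 = 39916800 - 7257600 = 32659200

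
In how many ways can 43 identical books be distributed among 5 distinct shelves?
C(43+5-1, 5-1) = C(47, 4) = 178365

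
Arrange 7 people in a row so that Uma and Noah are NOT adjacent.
Total - adjacent = 7! - (7-1)!×2 = 5040 - 1440 = 3600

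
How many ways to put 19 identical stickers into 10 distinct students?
C(19+10-1, 10-1) = C(28, 9) = 6906900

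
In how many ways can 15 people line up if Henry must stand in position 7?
Fix one position: (15-1)! = 87178291200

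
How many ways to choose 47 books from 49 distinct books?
C(49,47) = 49!/(47!×2!) = 1176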